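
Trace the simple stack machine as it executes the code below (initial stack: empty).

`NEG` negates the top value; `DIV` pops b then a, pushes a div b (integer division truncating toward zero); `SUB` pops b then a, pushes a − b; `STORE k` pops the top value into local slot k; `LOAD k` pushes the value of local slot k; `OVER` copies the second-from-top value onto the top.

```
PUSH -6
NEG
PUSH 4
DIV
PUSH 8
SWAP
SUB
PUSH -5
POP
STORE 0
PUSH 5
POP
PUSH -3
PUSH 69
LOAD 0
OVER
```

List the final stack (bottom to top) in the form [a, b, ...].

PUSH -6 → [-6]
NEG     → [6]
PUSH 4  → [6, 4]
DIV     → [1]
PUSH 8  → [1, 8]
SWAP    → [8, 1]
SUB     → [7]
PUSH -5 → [7, -5]
POP     → [7]
STORE 0 → []
PUSH 5  → [5]
POP     → []
PUSH -3 → [-3]
PUSH 69 → [-3, 69]
LOAD 0  → [-3, 69, 7]
OVER    → [-3, 69, 7, 69]

[-3, 69, 7, 69]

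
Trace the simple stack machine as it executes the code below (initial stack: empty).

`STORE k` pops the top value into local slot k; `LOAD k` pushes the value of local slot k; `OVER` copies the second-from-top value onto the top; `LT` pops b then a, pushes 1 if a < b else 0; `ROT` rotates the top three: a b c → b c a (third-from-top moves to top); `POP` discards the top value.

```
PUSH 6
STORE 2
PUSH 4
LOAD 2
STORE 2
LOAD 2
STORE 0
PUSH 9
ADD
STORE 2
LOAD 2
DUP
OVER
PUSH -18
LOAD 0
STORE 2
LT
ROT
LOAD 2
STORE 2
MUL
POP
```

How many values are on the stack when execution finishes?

1

PUSH 6   : 6
STORE 2  : (empty)
PUSH 4   : 4
LOAD 2   : 4 6
STORE 2  : 4
LOAD 2   : 4 6
STORE 0  : 4
PUSH 9   : 4 9
ADD      : 13
STORE 2  : (empty)
LOAD 2   : 13
DUP      : 13 13
OVER     : 13 13 13
PUSH -18 : 13 13 13 -18
LOAD 0   : 13 13 13 -18 6
STORE 2  : 13 13 13 -18
LT       : 13 13 0
ROT      : 13 0 13
LOAD 2   : 13 0 13 6
STORE 2  : 13 0 13
MUL      : 13 0
POP      : 13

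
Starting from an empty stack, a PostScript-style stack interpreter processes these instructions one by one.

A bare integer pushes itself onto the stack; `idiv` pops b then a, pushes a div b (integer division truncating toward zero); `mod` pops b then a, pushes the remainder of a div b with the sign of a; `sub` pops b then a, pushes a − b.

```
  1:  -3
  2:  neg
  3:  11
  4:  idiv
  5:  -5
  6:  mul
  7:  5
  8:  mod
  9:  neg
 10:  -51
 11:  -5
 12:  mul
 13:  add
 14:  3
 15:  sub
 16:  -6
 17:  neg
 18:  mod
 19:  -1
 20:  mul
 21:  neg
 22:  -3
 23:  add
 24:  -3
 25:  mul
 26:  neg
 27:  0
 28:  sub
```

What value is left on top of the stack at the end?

-3   -> -3
neg  -> 3
11   -> 3 11
idiv -> 0
-5   -> 0 -5
mul  -> 0
5    -> 0 5
mod  -> 0
neg  -> 0
-51  -> 0 -51
-5   -> 0 -51 -5
mul  -> 0 255
add  -> 255
3    -> 255 3
sub  -> 252
-6   -> 252 -6
neg  -> 252 6
mod  -> 0
-1   -> 0 -1
mul  -> 0
neg  -> 0
-3   -> 0 -3
add  -> -3
-3   -> -3 -3
mul  -> 9
neg  -> -9
0    -> -9 0
sub  -> -9

-9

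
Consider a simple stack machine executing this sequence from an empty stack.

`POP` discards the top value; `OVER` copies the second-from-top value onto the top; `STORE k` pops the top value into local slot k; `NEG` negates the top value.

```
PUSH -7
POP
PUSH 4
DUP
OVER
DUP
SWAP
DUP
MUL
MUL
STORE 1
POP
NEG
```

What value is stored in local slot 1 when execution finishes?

PUSH -7  -7
POP      (empty)
PUSH 4   4
DUP      4 4
OVER     4 4 4
DUP      4 4 4 4
SWAP     4 4 4 4
DUP      4 4 4 4 4
MUL      4 4 4 16
MUL      4 4 64
STORE 1  4 4
POP      4
NEG      -4

64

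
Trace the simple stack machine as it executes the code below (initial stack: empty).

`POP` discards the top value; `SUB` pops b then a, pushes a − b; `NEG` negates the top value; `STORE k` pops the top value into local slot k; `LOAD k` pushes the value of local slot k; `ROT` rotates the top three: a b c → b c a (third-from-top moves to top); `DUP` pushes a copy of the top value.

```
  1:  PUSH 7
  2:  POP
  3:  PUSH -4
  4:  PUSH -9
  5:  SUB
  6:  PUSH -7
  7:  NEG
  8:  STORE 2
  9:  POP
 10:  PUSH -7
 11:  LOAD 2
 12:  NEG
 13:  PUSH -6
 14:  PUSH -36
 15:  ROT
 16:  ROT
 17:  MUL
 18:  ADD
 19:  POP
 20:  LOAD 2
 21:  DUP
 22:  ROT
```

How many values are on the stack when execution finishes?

3

PUSH 7   -> 7
POP      -> (empty)
PUSH -4  -> -4
PUSH -9  -> -4 -9
SUB      -> 5
PUSH -7  -> 5 -7
NEG      -> 5 7
STORE 2  -> 5
POP      -> (empty)
PUSH -7  -> -7
LOAD 2   -> -7 7
NEG      -> -7 -7
PUSH -6  -> -7 -7 -6
PUSH -36 -> -7 -7 -6 -36
ROT      -> -7 -6 -36 -7
ROT      -> -7 -36 -7 -6
MUL      -> -7 -36 42
ADD      -> -7 6
POP      -> -7
LOAD 2   -> -7 7
DUP      -> -7 7 7
ROT      -> 7 7 -7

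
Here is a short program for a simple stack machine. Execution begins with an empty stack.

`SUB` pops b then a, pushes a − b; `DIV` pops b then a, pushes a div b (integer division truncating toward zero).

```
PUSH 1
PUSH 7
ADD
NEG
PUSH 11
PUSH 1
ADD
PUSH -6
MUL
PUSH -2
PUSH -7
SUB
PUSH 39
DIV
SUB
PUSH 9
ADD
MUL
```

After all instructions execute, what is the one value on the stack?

PUSH 1   1
PUSH 7   1 7
ADD      8
NEG      -8
PUSH 11  -8 11
PUSH 1   -8 11 1
ADD      -8 12
PUSH -6  -8 12 -6
MUL      -8 -72
PUSH -2  -8 -72 -2
PUSH -7  -8 -72 -2 -7
SUB      -8 -72 5
PUSH 39  -8 -72 5 39
DIV      -8 -72 0
SUB      -8 -72
PUSH 9   -8 -72 9
ADD      -8 -63
MUL      504

504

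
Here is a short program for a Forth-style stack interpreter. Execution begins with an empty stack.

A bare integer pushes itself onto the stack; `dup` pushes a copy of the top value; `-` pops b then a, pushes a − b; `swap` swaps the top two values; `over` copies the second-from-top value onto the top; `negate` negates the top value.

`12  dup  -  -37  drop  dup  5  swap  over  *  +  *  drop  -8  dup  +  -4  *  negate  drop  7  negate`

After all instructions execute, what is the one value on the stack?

12     -> 12
dup    -> 12 12
-      -> 0
-37    -> 0 -37
drop   -> 0
dup    -> 0 0
5      -> 0 0 5
swap   -> 0 5 0
over   -> 0 5 0 5
*      -> 0 5 0
+      -> 0 5
*      -> 0
drop   -> (empty)
-8     -> -8
dup    -> -8 -8
+      -> -16
-4     -> -16 -4
*      -> 64
negate -> -64
drop   -> (empty)
7      -> 7
negate -> -7

-7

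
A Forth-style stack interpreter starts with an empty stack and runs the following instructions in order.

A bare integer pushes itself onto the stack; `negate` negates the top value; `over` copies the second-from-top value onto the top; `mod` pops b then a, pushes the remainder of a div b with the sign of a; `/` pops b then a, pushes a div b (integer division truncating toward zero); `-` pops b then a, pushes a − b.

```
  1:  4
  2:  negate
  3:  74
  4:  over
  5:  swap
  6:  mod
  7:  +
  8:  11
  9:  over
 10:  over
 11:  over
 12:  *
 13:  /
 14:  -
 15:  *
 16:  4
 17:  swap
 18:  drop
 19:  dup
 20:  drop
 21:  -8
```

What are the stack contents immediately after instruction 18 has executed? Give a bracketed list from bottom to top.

4       [4]
negate  [-4]
74      [-4, 74]
over    [-4, 74, -4]
swap    [-4, -4, 74]
mod     [-4, -4]
+       [-8]
11      [-8, 11]
over    [-8, 11, -8]
over    [-8, 11, -8, 11]
over    [-8, 11, -8, 11, -8]
*       [-8, 11, -8, -88]
/       [-8, 11, 0]
-       [-8, 11]
*       [-88]
4       [-88, 4]
swap    [4, -88]
drop    [4]

[4]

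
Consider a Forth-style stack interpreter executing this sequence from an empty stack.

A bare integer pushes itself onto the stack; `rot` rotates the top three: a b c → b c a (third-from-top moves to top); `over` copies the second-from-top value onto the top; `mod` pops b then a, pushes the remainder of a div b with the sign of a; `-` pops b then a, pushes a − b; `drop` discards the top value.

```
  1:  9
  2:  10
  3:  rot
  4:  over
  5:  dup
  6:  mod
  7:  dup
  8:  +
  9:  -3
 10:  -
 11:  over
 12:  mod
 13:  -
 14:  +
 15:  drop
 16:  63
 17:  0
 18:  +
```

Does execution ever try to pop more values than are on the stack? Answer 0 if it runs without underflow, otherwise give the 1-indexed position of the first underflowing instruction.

3

9  → [9]
10 → [9, 10]
rot  — needs 3 operands, stack has 2 → underflow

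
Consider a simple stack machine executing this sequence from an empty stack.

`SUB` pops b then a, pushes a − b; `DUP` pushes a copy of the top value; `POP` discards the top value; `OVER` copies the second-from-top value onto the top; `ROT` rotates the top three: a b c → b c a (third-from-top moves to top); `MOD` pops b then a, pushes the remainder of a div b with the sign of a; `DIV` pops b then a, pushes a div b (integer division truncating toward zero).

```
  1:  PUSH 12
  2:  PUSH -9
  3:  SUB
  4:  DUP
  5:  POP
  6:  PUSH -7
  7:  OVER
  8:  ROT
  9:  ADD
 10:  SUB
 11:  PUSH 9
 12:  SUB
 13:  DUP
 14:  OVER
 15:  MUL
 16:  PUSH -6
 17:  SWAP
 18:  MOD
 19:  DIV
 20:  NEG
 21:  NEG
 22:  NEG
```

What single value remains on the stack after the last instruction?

-9

PUSH 12 → 12
PUSH -9 → 12 -9
SUB     → 21
DUP     → 21 21
POP     → 21
PUSH -7 → 21 -7
OVER    → 21 -7 21
ROT     → -7 21 21
ADD     → -7 42
SUB     → -49
PUSH 9  → -49 9
SUB     → -58
DUP     → -58 -58
OVER    → -58 -58 -58
MUL     → -58 3364
PUSH -6 → -58 3364 -6
SWAP    → -58 -6 3364
MOD     → -58 -6
DIV     → 9
NEG     → -9
NEG     → 9
NEG     → -9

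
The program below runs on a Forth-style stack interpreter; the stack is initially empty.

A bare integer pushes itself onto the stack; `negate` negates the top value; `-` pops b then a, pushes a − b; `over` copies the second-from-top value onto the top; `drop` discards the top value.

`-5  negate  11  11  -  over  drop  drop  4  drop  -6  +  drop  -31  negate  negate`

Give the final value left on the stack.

-5     → -5
negate → 5
11     → 5 11
11     → 5 11 11
-      → 5 0
over   → 5 0 5
drop   → 5 0
drop   → 5
4      → 5 4
drop   → 5
-6     → 5 -6
+      → -1
drop   → (empty)
-31    → -31
negate → 31
negate → -31

-31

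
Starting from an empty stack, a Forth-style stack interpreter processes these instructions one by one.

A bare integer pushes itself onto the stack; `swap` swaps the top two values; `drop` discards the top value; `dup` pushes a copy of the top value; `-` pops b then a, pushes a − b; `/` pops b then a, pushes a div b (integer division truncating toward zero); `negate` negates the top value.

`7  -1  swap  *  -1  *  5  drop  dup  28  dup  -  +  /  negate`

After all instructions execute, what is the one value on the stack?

-1

7      -> 7
-1     -> 7 -1
swap   -> -1 7
*      -> -7
-1     -> -7 -1
*      -> 7
5      -> 7 5
drop   -> 7
dup    -> 7 7
28     -> 7 7 28
dup    -> 7 7 28 28
-      -> 7 7 0
+      -> 7 7
/      -> 1
negate -> -1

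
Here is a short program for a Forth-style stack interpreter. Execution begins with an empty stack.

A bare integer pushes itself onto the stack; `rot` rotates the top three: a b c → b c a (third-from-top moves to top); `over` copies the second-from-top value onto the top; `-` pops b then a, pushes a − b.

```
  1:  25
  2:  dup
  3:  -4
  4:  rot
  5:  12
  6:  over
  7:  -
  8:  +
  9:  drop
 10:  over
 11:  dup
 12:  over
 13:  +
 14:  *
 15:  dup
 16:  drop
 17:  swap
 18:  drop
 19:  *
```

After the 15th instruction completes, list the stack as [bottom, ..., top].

25    [25]
dup   [25, 25]
-4    [25, 25, -4]
rot   [25, -4, 25]
12    [25, -4, 25, 12]
over  [25, -4, 25, 12, 25]
-     [25, -4, 25, -13]
+     [25, -4, 12]
drop  [25, -4]
over  [25, -4, 25]
dup   [25, -4, 25, 25]
over  [25, -4, 25, 25, 25]
+     [25, -4, 25, 50]
*     [25, -4, 1250]
dup   [25, -4, 1250, 1250]

[25, -4, 1250, 1250]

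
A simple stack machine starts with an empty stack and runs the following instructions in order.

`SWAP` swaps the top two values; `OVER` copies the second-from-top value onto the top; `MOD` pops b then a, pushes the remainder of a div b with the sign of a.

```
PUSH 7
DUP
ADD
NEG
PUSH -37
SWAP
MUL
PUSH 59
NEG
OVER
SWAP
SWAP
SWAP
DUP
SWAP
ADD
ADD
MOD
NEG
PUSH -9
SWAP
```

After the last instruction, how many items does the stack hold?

2

PUSH 7    [7]
DUP       [7, 7]
ADD       [14]
NEG       [-14]
PUSH -37  [-14, -37]
SWAP      [-37, -14]
MUL       [518]
PUSH 59   [518, 59]
NEG       [518, -59]
OVER      [518, -59, 518]
SWAP      [518, 518, -59]
SWAP      [518, -59, 518]
SWAP      [518, 518, -59]
DUP       [518, 518, -59, -59]
SWAP      [518, 518, -59, -59]
ADD       [518, 518, -118]
ADD       [518, 400]
MOD       [118]
NEG       [-118]
PUSH -9   [-118, -9]
SWAP      [-9, -118]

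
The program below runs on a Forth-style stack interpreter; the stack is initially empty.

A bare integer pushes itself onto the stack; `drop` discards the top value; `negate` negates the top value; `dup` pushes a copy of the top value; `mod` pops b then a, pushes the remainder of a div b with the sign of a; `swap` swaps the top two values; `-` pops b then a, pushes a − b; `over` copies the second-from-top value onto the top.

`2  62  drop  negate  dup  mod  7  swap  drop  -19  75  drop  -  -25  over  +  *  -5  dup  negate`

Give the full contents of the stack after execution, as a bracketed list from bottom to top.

[26, -5, 5]

2      : [2]
62     : [2, 62]
drop   : [2]
negate : [-2]
dup    : [-2, -2]
mod    : [0]
7      : [0, 7]
swap   : [7, 0]
drop   : [7]
-19    : [7, -19]
75     : [7, -19, 75]
drop   : [7, -19]
-      : [26]
-25    : [26, -25]
over   : [26, -25, 26]
+      : [26, 1]
*      : [26]
-5     : [26, -5]
dup    : [26, -5, -5]
negate : [26, -5, 5]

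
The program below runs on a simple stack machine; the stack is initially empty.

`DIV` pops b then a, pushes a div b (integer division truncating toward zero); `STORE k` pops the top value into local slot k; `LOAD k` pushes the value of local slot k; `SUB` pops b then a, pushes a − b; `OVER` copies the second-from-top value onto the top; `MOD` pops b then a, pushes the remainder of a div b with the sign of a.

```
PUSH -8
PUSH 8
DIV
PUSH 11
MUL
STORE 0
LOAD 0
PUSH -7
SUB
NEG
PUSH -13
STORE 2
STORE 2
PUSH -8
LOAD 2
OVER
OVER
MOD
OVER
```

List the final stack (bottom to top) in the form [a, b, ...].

PUSH -8  : -8
PUSH 8   : -8 8
DIV      : -1
PUSH 11  : -1 11
MUL      : -11
STORE 0  : (empty)
LOAD 0   : -11
PUSH -7  : -11 -7
SUB      : -4
NEG      : 4
PUSH -13 : 4 -13
STORE 2  : 4
STORE 2  : (empty)
PUSH -8  : -8
LOAD 2   : -8 4
OVER     : -8 4 -8
OVER     : -8 4 -8 4
MOD      : -8 4 0
OVER     : -8 4 0 4

[-8, 4, 0, 4]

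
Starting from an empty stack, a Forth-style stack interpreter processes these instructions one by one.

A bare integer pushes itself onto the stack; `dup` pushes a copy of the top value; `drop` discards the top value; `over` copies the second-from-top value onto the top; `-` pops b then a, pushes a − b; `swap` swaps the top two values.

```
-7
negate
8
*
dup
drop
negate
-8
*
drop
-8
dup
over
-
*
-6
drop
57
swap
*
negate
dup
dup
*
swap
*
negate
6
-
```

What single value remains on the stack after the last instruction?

-7     : [-7]
negate : [7]
8      : [7, 8]
*      : [56]
dup    : [56, 56]
drop   : [56]
negate : [-56]
-8     : [-56, -8]
*      : [448]
drop   : []
-8     : [-8]
dup    : [-8, -8]
over   : [-8, -8, -8]
-      : [-8, 0]
*      : [0]
-6     : [0, -6]
drop   : [0]
57     : [0, 57]
swap   : [57, 0]
*      : [0]
negate : [0]
dup    : [0, 0]
dup    : [0, 0, 0]
*      : [0, 0]
swap   : [0, 0]
*      : [0]
negate : [0]
6      : [0, 6]
-      : [-6]

-6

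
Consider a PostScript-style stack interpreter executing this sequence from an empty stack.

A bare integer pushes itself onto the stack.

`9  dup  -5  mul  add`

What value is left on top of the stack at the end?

-36

9   : [9]
dup : [9, 9]
-5  : [9, 9, -5]
mul : [9, -45]
add : [-36]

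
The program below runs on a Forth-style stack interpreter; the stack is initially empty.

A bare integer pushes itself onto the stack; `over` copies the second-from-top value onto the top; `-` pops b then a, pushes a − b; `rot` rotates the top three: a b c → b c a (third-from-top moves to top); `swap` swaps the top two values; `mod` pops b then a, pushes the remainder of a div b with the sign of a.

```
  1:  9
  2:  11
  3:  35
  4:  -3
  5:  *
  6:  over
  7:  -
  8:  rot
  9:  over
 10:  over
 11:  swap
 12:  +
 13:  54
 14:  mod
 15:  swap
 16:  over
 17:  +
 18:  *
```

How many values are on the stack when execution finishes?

3

9    → 9
11   → 9 11
35   → 9 11 35
-3   → 9 11 35 -3
*    → 9 11 -105
over → 9 11 -105 11
-    → 9 11 -116
rot  → 11 -116 9
over → 11 -116 9 -116
over → 11 -116 9 -116 9
swap → 11 -116 9 9 -116
+    → 11 -116 9 -107
54   → 11 -116 9 -107 54
mod  → 11 -116 9 -53
swap → 11 -116 -53 9
over → 11 -116 -53 9 -53
+    → 11 -116 -53 -44
*    → 11 -116 2332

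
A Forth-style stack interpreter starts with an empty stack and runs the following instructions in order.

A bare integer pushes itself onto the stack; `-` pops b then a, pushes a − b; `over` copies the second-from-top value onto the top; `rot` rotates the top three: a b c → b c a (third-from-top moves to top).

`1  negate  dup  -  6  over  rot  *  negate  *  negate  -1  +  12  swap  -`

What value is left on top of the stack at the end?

13

1       1
negate  -1
dup     -1 -1
-       0
6       0 6
over    0 6 0
rot     6 0 0
*       6 0
negate  6 0
*       0
negate  0
-1      0 -1
+       -1
12      -1 12
swap    12 -1
-       13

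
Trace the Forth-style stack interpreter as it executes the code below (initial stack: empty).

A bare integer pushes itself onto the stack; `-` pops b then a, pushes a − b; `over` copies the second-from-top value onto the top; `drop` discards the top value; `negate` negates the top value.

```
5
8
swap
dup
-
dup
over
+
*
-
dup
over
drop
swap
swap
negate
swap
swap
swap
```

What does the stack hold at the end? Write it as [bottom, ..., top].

[-8, 8]

5      : 5
8      : 5 8
swap   : 8 5
dup    : 8 5 5
-      : 8 0
dup    : 8 0 0
over   : 8 0 0 0
+      : 8 0 0
*      : 8 0
-      : 8
dup    : 8 8
over   : 8 8 8
drop   : 8 8
swap   : 8 8
swap   : 8 8
negate : 8 -8
swap   : -8 8
swap   : 8 -8
swap   : -8 8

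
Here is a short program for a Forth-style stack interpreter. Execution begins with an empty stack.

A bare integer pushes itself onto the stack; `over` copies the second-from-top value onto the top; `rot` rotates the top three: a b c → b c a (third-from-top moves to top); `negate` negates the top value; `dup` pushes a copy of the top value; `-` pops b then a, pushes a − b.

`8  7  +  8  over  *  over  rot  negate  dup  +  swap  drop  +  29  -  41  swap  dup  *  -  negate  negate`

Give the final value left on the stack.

-3680

8      → [8]
7      → [8, 7]
+      → [15]
8      → [15, 8]
over   → [15, 8, 15]
*      → [15, 120]
over   → [15, 120, 15]
rot    → [120, 15, 15]
negate → [120, 15, -15]
dup    → [120, 15, -15, -15]
+      → [120, 15, -30]
swap   → [120, -30, 15]
drop   → [120, -30]
+      → [90]
29     → [90, 29]
-      → [61]
41     → [61, 41]
swap   → [41, 61]
dup    → [41, 61, 61]
*      → [41, 3721]
-      → [-3680]
negate → [3680]
negate → [-3680]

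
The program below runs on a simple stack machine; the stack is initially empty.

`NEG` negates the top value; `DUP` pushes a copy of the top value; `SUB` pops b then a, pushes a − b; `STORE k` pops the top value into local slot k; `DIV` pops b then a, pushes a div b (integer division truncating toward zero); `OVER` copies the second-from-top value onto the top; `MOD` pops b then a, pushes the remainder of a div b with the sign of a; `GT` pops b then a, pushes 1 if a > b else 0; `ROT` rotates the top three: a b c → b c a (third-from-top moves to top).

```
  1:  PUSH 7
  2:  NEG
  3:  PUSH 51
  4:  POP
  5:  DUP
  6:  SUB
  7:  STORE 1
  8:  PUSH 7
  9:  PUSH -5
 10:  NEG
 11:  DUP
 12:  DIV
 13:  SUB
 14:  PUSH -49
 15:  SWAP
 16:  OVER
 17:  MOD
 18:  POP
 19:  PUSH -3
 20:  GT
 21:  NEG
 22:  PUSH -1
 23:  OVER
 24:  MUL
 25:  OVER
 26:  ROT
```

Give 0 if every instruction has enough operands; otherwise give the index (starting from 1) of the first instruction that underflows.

PUSH 7    [7]
NEG       [-7]
PUSH 51   [-7, 51]
POP       [-7]
DUP       [-7, -7]
SUB       [0]
STORE 1   []
PUSH 7    [7]
PUSH -5   [7, -5]
NEG       [7, 5]
DUP       [7, 5, 5]
DIV       [7, 1]
SUB       [6]
PUSH -49  [6, -49]
SWAP      [-49, 6]
OVER      [-49, 6, -49]
MOD       [-49, 6]
POP       [-49]
PUSH -3   [-49, -3]
GT        [0]
NEG       [0]
PUSH -1   [0, -1]
OVER      [0, -1, 0]
MUL       [0, 0]
OVER      [0, 0, 0]
ROT       [0, 0, 0]

0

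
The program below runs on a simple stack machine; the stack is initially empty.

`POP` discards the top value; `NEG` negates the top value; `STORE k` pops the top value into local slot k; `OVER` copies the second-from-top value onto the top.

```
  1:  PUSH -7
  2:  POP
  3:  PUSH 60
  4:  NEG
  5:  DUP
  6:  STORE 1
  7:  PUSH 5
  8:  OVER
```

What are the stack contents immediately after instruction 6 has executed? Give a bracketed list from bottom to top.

[-60]

PUSH -7 : -7
POP     : (empty)
PUSH 60 : 60
NEG     : -60
DUP     : -60 -60
STORE 1 : -60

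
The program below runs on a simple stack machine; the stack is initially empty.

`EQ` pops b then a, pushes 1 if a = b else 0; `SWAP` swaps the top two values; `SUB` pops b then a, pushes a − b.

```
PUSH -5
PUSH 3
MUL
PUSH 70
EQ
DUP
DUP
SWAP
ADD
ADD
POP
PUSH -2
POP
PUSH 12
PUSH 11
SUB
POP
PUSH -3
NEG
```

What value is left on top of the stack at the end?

PUSH -5  -5
PUSH 3   -5 3
MUL      -15
PUSH 70  -15 70
EQ       0
DUP      0 0
DUP      0 0 0
SWAP     0 0 0
ADD      0 0
ADD      0
POP      (empty)
PUSH -2  -2
POP      (empty)
PUSH 12  12
PUSH 11  12 11
SUB      1
POP      (empty)
PUSH -3  -3
NEG      3

3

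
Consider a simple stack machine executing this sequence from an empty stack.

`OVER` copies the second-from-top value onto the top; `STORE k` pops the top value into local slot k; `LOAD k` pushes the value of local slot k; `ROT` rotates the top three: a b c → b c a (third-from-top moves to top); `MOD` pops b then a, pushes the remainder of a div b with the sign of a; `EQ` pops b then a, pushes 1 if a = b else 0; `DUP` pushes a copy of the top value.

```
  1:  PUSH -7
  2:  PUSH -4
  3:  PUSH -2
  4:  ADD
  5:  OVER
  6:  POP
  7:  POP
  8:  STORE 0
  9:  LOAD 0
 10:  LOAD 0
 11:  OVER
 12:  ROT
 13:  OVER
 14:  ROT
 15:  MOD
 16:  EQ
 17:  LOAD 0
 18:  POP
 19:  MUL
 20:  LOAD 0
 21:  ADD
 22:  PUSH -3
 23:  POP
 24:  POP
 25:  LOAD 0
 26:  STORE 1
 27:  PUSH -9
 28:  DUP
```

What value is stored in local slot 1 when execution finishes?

PUSH -7 : [-7]
PUSH -4 : [-7, -4]
PUSH -2 : [-7, -4, -2]
ADD     : [-7, -6]
OVER    : [-7, -6, -7]
POP     : [-7, -6]
POP     : [-7]
STORE 0 : []
LOAD 0  : [-7]
LOAD 0  : [-7, -7]
OVER    : [-7, -7, -7]
ROT     : [-7, -7, -7]
OVER    : [-7, -7, -7, -7]
ROT     : [-7, -7, -7, -7]
MOD     : [-7, -7, 0]
EQ      : [-7, 0]
LOAD 0  : [-7, 0, -7]
POP     : [-7, 0]
MUL     : [0]
LOAD 0  : [0, -7]
ADD     : [-7]
PUSH -3 : [-7, -3]
POP     : [-7]
POP     : []
LOAD 0  : [-7]
STORE 1 : []
PUSH -9 : [-9]
DUP     : [-9, -9]

-7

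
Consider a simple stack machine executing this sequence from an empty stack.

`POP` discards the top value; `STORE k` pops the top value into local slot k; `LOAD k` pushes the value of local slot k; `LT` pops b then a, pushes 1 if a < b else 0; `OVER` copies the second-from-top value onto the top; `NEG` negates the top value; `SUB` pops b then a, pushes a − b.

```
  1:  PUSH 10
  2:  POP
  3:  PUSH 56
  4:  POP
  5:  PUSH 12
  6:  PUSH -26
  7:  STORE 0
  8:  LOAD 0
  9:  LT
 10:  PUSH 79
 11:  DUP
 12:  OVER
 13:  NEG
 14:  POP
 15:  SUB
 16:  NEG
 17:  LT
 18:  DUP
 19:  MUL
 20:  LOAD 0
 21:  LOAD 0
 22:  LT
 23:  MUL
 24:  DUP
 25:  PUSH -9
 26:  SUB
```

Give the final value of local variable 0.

-26

PUSH 10  : 10
POP      : (empty)
PUSH 56  : 56
POP      : (empty)
PUSH 12  : 12
PUSH -26 : 12 -26
STORE 0  : 12
LOAD 0   : 12 -26
LT       : 0
PUSH 79  : 0 79
DUP      : 0 79 79
OVER     : 0 79 79 79
NEG      : 0 79 79 -79
POP      : 0 79 79
SUB      : 0 0
NEG      : 0 0
LT       : 0
DUP      : 0 0
MUL      : 0
LOAD 0   : 0 -26
LOAD 0   : 0 -26 -26
LT       : 0 0
MUL      : 0
DUP      : 0 0
PUSH -9  : 0 0 -9
SUB      : 0 9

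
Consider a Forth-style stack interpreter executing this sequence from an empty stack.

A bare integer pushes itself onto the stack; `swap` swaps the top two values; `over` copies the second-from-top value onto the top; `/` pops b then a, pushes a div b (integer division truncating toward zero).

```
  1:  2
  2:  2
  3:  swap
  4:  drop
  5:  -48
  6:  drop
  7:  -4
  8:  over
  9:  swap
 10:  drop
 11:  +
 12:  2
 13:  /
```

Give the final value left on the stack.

2    : [2]
2    : [2, 2]
swap : [2, 2]
drop : [2]
-48  : [2, -48]
drop : [2]
-4   : [2, -4]
over : [2, -4, 2]
swap : [2, 2, -4]
drop : [2, 2]
+    : [4]
2    : [4, 2]
/    : [2]

2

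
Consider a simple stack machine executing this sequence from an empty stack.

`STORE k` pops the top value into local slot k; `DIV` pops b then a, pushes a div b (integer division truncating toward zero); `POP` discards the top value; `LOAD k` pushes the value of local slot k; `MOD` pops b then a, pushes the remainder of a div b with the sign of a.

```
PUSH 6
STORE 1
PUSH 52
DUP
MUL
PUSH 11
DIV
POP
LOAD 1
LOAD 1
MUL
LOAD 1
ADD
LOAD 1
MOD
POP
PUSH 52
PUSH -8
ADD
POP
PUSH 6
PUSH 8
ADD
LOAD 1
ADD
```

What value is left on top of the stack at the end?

PUSH 6  → [6]
STORE 1 → []
PUSH 52 → [52]
DUP     → [52, 52]
MUL     → [2704]
PUSH 11 → [2704, 11]
DIV     → [245]
POP     → []
LOAD 1  → [6]
LOAD 1  → [6, 6]
MUL     → [36]
LOAD 1  → [36, 6]
ADD     → [42]
LOAD 1  → [42, 6]
MOD     → [0]
POP     → []
PUSH 52 → [52]
PUSH -8 → [52, -8]
ADD     → [44]
POP     → []
PUSH 6  → [6]
PUSH 8  → [6, 8]
ADD     → [14]
LOAD 1  → [14, 6]
ADD     → [20]

20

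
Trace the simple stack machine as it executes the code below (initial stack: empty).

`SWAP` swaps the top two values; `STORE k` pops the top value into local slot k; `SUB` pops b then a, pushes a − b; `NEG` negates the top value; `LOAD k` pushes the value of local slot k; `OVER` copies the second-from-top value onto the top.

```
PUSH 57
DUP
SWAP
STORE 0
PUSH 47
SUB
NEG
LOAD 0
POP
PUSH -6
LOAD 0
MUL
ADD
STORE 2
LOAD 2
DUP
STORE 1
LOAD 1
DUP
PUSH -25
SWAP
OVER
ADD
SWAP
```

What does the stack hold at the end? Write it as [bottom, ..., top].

[-352, -352, -377, -25]

PUSH 57  : 57
DUP      : 57 57
SWAP     : 57 57
STORE 0  : 57
PUSH 47  : 57 47
SUB      : 10
NEG      : -10
LOAD 0   : -10 57
POP      : -10
PUSH -6  : -10 -6
LOAD 0   : -10 -6 57
MUL      : -10 -342
ADD      : -352
STORE 2  : (empty)
LOAD 2   : -352
DUP      : -352 -352
STORE 1  : -352
LOAD 1   : -352 -352
DUP      : -352 -352 -352
PUSH -25 : -352 -352 -352 -25
SWAP     : -352 -352 -25 -352
OVER     : -352 -352 -25 -352 -25
ADD      : -352 -352 -25 -377
SWAP     : -352 -352 -377 -25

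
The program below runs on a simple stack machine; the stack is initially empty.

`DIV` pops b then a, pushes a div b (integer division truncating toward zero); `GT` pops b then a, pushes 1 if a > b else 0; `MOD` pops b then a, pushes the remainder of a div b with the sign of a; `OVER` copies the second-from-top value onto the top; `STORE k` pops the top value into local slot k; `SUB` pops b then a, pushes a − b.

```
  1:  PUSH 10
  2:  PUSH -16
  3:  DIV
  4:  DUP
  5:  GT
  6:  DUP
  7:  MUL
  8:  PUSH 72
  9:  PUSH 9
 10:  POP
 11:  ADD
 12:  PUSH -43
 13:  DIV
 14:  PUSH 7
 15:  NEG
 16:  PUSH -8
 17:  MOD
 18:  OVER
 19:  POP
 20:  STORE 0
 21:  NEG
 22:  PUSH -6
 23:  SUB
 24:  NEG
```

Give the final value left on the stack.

PUSH 10   [10]
PUSH -16  [10, -16]
DIV       [0]
DUP       [0, 0]
GT        [0]
DUP       [0, 0]
MUL       [0]
PUSH 72   [0, 72]
PUSH 9    [0, 72, 9]
POP       [0, 72]
ADD       [72]
PUSH -43  [72, -43]
DIV       [-1]
PUSH 7    [-1, 7]
NEG       [-1, -7]
PUSH -8   [-1, -7, -8]
MOD       [-1, -7]
OVER      [-1, -7, -1]
POP       [-1, -7]
STORE 0   [-1]
NEG       [1]
PUSH -6   [1, -6]
SUB       [7]
NEG       [-7]

-7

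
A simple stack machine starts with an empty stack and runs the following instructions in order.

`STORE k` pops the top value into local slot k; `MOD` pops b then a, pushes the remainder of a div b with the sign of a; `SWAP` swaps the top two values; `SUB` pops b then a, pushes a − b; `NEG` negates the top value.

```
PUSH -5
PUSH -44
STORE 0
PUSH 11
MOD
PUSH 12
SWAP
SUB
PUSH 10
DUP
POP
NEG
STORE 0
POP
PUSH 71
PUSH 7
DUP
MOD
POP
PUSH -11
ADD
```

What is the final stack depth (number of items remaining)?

PUSH -5  : [-5]
PUSH -44 : [-5, -44]
STORE 0  : [-5]
PUSH 11  : [-5, 11]
MOD      : [-5]
PUSH 12  : [-5, 12]
SWAP     : [12, -5]
SUB      : [17]
PUSH 10  : [17, 10]
DUP      : [17, 10, 10]
POP      : [17, 10]
NEG      : [17, -10]
STORE 0  : [17]
POP      : []
PUSH 71  : [71]
PUSH 7   : [71, 7]
DUP      : [71, 7, 7]
MOD      : [71, 0]
POP      : [71]
PUSH -11 : [71, -11]
ADD      : [60]

1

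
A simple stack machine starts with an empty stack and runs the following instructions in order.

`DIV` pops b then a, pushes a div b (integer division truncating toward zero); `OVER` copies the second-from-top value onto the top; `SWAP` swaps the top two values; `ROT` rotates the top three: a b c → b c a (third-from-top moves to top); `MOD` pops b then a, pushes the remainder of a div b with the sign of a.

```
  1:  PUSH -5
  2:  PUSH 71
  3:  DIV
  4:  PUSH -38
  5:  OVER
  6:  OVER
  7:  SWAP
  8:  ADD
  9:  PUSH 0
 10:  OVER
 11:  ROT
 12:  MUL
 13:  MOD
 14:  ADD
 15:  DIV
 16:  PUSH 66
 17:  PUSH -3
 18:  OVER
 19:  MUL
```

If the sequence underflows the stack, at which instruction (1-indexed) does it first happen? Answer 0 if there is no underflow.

PUSH -5  : [-5]
PUSH 71  : [-5, 71]
DIV      : [0]
PUSH -38 : [0, -38]
OVER     : [0, -38, 0]
OVER     : [0, -38, 0, -38]
SWAP     : [0, -38, -38, 0]
ADD      : [0, -38, -38]
PUSH 0   : [0, -38, -38, 0]
OVER     : [0, -38, -38, 0, -38]
ROT      : [0, -38, 0, -38, -38]
MUL      : [0, -38, 0, 1444]
MOD      : [0, -38, 0]
ADD      : [0, -38]
DIV      : [0]
PUSH 66  : [0, 66]
PUSH -3  : [0, 66, -3]
OVER     : [0, 66, -3, 66]
MUL      : [0, 66, -198]

0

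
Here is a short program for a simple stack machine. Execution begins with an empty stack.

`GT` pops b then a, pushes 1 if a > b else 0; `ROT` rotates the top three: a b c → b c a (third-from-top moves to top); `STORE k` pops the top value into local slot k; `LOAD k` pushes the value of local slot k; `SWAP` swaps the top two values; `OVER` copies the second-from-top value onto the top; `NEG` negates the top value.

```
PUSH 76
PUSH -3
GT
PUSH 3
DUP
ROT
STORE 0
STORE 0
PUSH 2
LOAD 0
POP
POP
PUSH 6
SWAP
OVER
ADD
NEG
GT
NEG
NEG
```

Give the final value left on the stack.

1

PUSH 76  76
PUSH -3  76 -3
GT       1
PUSH 3   1 3
DUP      1 3 3
ROT      3 3 1
STORE 0  3 3
STORE 0  3
PUSH 2   3 2
LOAD 0   3 2 3
POP      3 2
POP      3
PUSH 6   3 6
SWAP     6 3
OVER     6 3 6
ADD      6 9
NEG      6 -9
GT       1
NEG      -1
NEG      1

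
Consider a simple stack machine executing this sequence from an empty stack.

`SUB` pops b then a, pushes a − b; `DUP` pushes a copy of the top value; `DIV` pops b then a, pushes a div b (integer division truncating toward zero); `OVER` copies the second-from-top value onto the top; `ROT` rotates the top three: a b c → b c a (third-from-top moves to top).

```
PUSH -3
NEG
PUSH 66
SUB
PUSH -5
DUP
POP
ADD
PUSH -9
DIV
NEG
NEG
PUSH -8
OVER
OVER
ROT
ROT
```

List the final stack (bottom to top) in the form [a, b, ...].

PUSH -3  -3
NEG      3
PUSH 66  3 66
SUB      -63
PUSH -5  -63 -5
DUP      -63 -5 -5
POP      -63 -5
ADD      -68
PUSH -9  -68 -9
DIV      7
NEG      -7
NEG      7
PUSH -8  7 -8
OVER     7 -8 7
OVER     7 -8 7 -8
ROT      7 7 -8 -8
ROT      7 -8 -8 7

[7, -8, -8, 7]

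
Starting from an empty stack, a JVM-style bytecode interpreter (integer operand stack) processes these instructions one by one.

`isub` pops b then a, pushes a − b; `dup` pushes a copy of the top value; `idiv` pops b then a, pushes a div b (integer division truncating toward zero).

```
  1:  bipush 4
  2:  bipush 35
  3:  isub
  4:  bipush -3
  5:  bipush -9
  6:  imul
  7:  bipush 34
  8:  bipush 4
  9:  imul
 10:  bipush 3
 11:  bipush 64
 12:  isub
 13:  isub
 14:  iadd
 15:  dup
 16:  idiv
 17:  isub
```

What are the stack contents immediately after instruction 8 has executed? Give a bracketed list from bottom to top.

[-31, 27, 34, 4]

bipush 4  -> [4]
bipush 35 -> [4, 35]
isub      -> [-31]
bipush -3 -> [-31, -3]
bipush -9 -> [-31, -3, -9]
imul      -> [-31, 27]
bipush 34 -> [-31, 27, 34]
bipush 4  -> [-31, 27, 34, 4]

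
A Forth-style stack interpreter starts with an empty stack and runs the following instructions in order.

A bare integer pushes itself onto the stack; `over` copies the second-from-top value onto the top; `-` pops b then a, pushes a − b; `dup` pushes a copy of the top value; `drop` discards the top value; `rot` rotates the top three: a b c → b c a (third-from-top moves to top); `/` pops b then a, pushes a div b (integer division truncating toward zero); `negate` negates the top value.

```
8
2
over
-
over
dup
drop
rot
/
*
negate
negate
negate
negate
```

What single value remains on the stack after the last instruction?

8      → [8]
2      → [8, 2]
over   → [8, 2, 8]
-      → [8, -6]
over   → [8, -6, 8]
dup    → [8, -6, 8, 8]
drop   → [8, -6, 8]
rot    → [-6, 8, 8]
/      → [-6, 1]
*      → [-6]
negate → [6]
negate → [-6]
negate → [6]
negate → [-6]

-6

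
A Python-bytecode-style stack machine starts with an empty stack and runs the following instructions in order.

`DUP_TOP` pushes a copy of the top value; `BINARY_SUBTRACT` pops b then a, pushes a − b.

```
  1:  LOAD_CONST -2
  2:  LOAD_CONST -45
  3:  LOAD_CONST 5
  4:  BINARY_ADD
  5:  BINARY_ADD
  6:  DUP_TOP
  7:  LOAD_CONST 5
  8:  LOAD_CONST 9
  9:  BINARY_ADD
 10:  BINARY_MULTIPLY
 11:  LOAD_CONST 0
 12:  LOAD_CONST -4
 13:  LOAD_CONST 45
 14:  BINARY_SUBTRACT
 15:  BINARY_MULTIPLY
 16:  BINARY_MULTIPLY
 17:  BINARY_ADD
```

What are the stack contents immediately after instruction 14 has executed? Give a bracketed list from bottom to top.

LOAD_CONST -2    [-2]
LOAD_CONST -45   [-2, -45]
LOAD_CONST 5     [-2, -45, 5]
BINARY_ADD       [-2, -40]
BINARY_ADD       [-42]
DUP_TOP          [-42, -42]
LOAD_CONST 5     [-42, -42, 5]
LOAD_CONST 9     [-42, -42, 5, 9]
BINARY_ADD       [-42, -42, 14]
BINARY_MULTIPLY  [-42, -588]
LOAD_CONST 0     [-42, -588, 0]
LOAD_CONST -4    [-42, -588, 0, -4]
LOAD_CONST 45    [-42, -588, 0, -4, 45]
BINARY_SUBTRACT  [-42, -588, 0, -49]

[-42, -588, 0, -49]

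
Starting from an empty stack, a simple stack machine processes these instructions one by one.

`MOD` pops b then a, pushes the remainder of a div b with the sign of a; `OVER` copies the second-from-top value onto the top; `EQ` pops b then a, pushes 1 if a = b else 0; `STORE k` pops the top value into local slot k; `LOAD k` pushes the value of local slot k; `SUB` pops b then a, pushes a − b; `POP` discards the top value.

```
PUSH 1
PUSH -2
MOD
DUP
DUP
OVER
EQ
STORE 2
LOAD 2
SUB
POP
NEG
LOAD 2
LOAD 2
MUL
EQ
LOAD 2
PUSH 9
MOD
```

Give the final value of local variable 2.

PUSH 1  : 1
PUSH -2 : 1 -2
MOD     : 1
DUP     : 1 1
DUP     : 1 1 1
OVER    : 1 1 1 1
EQ      : 1 1 1
STORE 2 : 1 1
LOAD 2  : 1 1 1
SUB     : 1 0
POP     : 1
NEG     : -1
LOAD 2  : -1 1
LOAD 2  : -1 1 1
MUL     : -1 1
EQ      : 0
LOAD 2  : 0 1
PUSH 9  : 0 1 9
MOD     : 0 1

1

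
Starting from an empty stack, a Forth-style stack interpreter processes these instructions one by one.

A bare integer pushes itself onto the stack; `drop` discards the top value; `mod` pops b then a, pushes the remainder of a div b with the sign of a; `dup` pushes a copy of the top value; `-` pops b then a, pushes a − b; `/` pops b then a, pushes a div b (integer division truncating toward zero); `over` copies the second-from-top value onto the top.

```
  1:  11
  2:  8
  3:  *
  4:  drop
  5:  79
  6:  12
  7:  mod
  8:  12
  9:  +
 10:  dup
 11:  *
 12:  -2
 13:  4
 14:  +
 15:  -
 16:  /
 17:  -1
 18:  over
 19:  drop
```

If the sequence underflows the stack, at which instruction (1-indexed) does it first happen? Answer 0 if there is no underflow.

16

11   -> 11
8    -> 11 8
*    -> 88
drop -> (empty)
79   -> 79
12   -> 79 12
mod  -> 7
12   -> 7 12
+    -> 19
dup  -> 19 19
*    -> 361
-2   -> 361 -2
4    -> 361 -2 4
+    -> 361 2
-    -> 359
/  — needs 2 operands, stack has 1 → underflow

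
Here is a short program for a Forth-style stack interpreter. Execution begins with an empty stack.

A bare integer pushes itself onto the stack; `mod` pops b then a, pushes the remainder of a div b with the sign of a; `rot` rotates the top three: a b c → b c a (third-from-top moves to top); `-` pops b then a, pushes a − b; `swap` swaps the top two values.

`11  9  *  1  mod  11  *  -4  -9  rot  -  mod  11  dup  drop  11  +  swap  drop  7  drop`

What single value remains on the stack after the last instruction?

22

11   -> [11]
9    -> [11, 9]
*    -> [99]
1    -> [99, 1]
mod  -> [0]
11   -> [0, 11]
*    -> [0]
-4   -> [0, -4]
-9   -> [0, -4, -9]
rot  -> [-4, -9, 0]
-    -> [-4, -9]
mod  -> [-4]
11   -> [-4, 11]
dup  -> [-4, 11, 11]
drop -> [-4, 11]
11   -> [-4, 11, 11]
+    -> [-4, 22]
swap -> [22, -4]
drop -> [22]
7    -> [22, 7]
drop -> [22]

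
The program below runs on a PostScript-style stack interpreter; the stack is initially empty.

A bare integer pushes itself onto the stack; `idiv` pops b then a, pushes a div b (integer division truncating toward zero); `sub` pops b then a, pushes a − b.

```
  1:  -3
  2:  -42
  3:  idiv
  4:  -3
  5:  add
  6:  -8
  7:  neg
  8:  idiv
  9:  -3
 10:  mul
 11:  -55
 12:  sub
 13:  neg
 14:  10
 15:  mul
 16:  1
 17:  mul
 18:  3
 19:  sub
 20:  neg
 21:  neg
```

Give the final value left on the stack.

-553

-3   : -3
-42  : -3 -42
idiv : 0
-3   : 0 -3
add  : -3
-8   : -3 -8
neg  : -3 8
idiv : 0
-3   : 0 -3
mul  : 0
-55  : 0 -55
sub  : 55
neg  : -55
10   : -55 10
mul  : -550
1    : -550 1
mul  : -550
3    : -550 3
sub  : -553
neg  : 553
neg  : -553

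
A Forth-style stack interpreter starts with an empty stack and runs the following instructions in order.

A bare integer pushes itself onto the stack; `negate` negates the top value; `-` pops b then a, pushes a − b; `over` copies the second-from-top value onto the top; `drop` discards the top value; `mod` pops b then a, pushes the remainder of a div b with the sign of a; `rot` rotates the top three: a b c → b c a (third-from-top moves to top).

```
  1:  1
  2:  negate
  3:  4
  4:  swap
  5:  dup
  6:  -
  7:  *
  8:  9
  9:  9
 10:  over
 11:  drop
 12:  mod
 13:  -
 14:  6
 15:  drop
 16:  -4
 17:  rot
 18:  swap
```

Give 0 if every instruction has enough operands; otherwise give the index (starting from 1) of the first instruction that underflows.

1      -> 1
negate -> -1
4      -> -1 4
swap   -> 4 -1
dup    -> 4 -1 -1
-      -> 4 0
*      -> 0
9      -> 0 9
9      -> 0 9 9
over   -> 0 9 9 9
drop   -> 0 9 9
mod    -> 0 0
-      -> 0
6      -> 0 6
drop   -> 0
-4     -> 0 -4
rot  — needs 3 operands, stack has 2 → underflow

17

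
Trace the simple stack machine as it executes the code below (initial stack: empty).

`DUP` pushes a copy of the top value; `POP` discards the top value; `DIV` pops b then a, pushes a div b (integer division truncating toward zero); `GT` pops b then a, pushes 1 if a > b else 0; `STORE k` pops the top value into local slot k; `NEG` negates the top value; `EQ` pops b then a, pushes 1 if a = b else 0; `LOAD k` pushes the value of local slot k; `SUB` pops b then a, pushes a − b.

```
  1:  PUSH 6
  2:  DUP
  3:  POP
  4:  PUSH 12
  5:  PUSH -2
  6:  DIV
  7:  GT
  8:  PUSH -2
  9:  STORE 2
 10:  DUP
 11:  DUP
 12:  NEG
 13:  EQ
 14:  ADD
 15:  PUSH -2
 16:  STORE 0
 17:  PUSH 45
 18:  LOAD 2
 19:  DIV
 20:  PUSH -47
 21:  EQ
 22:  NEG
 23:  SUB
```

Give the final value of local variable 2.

PUSH 6   -> 6
DUP      -> 6 6
POP      -> 6
PUSH 12  -> 6 12
PUSH -2  -> 6 12 -2
DIV      -> 6 -6
GT       -> 1
PUSH -2  -> 1 -2
STORE 2  -> 1
DUP      -> 1 1
DUP      -> 1 1 1
NEG      -> 1 1 -1
EQ       -> 1 0
ADD      -> 1
PUSH -2  -> 1 -2
STORE 0  -> 1
PUSH 45  -> 1 45
LOAD 2   -> 1 45 -2
DIV      -> 1 -22
PUSH -47 -> 1 -22 -47
EQ       -> 1 0
NEG      -> 1 0
SUB      -> 1

-2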